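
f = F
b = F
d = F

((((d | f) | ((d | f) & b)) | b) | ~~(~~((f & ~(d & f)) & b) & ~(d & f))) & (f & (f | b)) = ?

d | f = F | F = F
d | f = F | F = F
(d | f) & b = F & F = F
(d | f) | ((d | f) & b) = F | F = F
((d | f) | ((d | f) & b)) | b = F | F = F
d & f = F & F = F
~(d & f) = ~F = T
f & ~(d & f) = F & T = F
(f & ~(d & f)) & b = F & F = F
~((f & ~(d & f)) & b) = ~F = T
~~((f & ~(d & f)) & b) = ~T = F
d & f = F & F = F
~(d & f) = ~F = T
~~((f & ~(d & f)) & b) & ~(d & f) = F & T = F
~(~~((f & ~(d & f)) & b) & ~(d & f)) = ~F = T
~~(~~((f & ~(d & f)) & b) & ~(d & f)) = ~T = F
(((d | f) | ((d | f) & b)) | b) | ~~(~~((f & ~(d & f)) & b) & ~(d & f)) = F | F = F
f | b = F | F = F
f & (f | b) = F & F = F
((((d | f) | ((d | f) & b)) | b) | ~~(~~((f & ~(d & f)) & b) & ~(d & f))) & (f & (f | b)) = F & F = F

F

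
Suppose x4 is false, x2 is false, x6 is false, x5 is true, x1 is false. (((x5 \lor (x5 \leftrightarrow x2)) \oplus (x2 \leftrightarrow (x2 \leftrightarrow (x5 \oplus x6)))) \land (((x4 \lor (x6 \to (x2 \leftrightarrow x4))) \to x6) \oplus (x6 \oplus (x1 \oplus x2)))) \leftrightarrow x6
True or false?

Substituting x4=\text{False}, x2=\text{False}, x6=\text{False}, x5=\text{True}, x1=\text{False}:
x5 \leftrightarrow x2 = \text{True} \leftrightarrow \text{False} = \text{False}
x5 \lor (x5 \leftrightarrow x2) = \text{True} \lor \text{False} = \text{True}
x5 \oplus x6 = \text{True} \oplus \text{False} = \text{True}
x2 \leftrightarrow (x5 \oplus x6) = \text{False} \leftrightarrow \text{True} = \text{False}
x2 \leftrightarrow (x2 \leftrightarrow (x5 \oplus x6)) = \text{False} \leftrightarrow \text{False} = \text{True}
(x5 \lor (x5 \leftrightarrow x2)) \oplus (x2 \leftrightarrow (x2 \leftrightarrow (x5 \oplus x6))) = \text{True} \oplus \text{True} = \text{False}
x2 \leftrightarrow x4 = \text{False} \leftrightarrow \text{False} = \text{True}
x6 \to (x2 \leftrightarrow x4) = \text{False} \to \text{True} = \text{True}
x4 \lor (x6 \to (x2 \leftrightarrow x4)) = \text{False} \lor \text{True} = \text{True}
(x4 \lor (x6 \to (x2 \leftrightarrow x4))) \to x6 = \text{True} \to \text{False} = \text{False}
x1 \oplus x2 = \text{False} \oplus \text{False} = \text{False}
x6 \oplus (x1 \oplus x2) = \text{False} \oplus \text{False} = \text{False}
((x4 \lor (x6 \to (x2 \leftrightarrow x4))) \to x6) \oplus (x6 \oplus (x1 \oplus x2)) = \text{False} \oplus \text{False} = \text{False}
((x5 \lor (x5 \leftrightarrow x2)) \oplus (x2 \leftrightarrow (x2 \leftrightarrow (x5 \oplus x6)))) \land (((x4 \lor (x6 \to (x2 \leftrightarrow x4))) \to x6) \oplus (x6 \oplus (x1 \oplus x2))) = \text{False} \land \text{False} = \text{False}
(((x5 \lor (x5 \leftrightarrow x2)) \oplus (x2 \leftrightarrow (x2 \leftrightarrow (x5 \oplus x6)))) \land (((x4 \lor (x6 \to (x2 \leftrightarrow x4))) \to x6) \oplus (x6 \oplus (x1 \oplus x2)))) \leftrightarrow x6 = \text{False} \leftrightarrow \text{False} = \text{True}

\text{True}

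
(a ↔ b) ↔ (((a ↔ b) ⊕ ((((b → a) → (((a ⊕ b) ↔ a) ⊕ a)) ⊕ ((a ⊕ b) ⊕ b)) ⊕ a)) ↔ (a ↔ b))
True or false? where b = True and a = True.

Substituting b=True, a=True:
a ↔ b = True ↔ True = True
a ↔ b = True ↔ True = True
b → a = True → True = True
a ⊕ b = True ⊕ True = False
(a ⊕ b) ↔ a = False ↔ True = False
((a ⊕ b) ↔ a) ⊕ a = False ⊕ True = True
(b → a) → (((a ⊕ b) ↔ a) ⊕ a) = True → True = True
a ⊕ b = True ⊕ True = False
(a ⊕ b) ⊕ b = False ⊕ True = True
((b → a) → (((a ⊕ b) ↔ a) ⊕ a)) ⊕ ((a ⊕ b) ⊕ b) = True ⊕ True = False
(((b → a) → (((a ⊕ b) ↔ a) ⊕ a)) ⊕ ((a ⊕ b) ⊕ b)) ⊕ a = False ⊕ True = True
(a ↔ b) ⊕ ((((b → a) → (((a ⊕ b) ↔ a) ⊕ a)) ⊕ ((a ⊕ b) ⊕ b)) ⊕ a) = True ⊕ True = False
a ↔ b = True ↔ True = True
((a ↔ b) ⊕ ((((b → a) → (((a ⊕ b) ↔ a) ⊕ a)) ⊕ ((a ⊕ b) ⊕ b)) ⊕ a)) ↔ (a ↔ b) = False ↔ True = False
(a ↔ b) ↔ (((a ↔ b) ⊕ ((((b → a) → (((a ⊕ b) ↔ a) ⊕ a)) ⊕ ((a ⊕ b) ⊕ b)) ⊕ a)) ↔ (a ↔ b)) = True ↔ False = False

False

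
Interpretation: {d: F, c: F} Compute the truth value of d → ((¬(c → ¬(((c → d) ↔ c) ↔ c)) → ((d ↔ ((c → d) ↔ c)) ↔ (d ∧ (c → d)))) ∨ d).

T

Substituting d=F, c=F:
c → d = F → F = T
(c → d) ↔ c = T ↔ F = F
((c → d) ↔ c) ↔ c = F ↔ F = T
¬(((c → d) ↔ c) ↔ c) = ¬T = F
c → ¬(((c → d) ↔ c) ↔ c) = F → F = T
¬(c → ¬(((c → d) ↔ c) ↔ c)) = ¬T = F
c → d = F → F = T
(c → d) ↔ c = T ↔ F = F
d ↔ ((c → d) ↔ c) = F ↔ F = T
c → d = F → F = T
d ∧ (c → d) = F ∧ T = F
(d ↔ ((c → d) ↔ c)) ↔ (d ∧ (c → d)) = T ↔ F = F
¬(c → ¬(((c → d) ↔ c) ↔ c)) → ((d ↔ ((c → d) ↔ c)) ↔ (d ∧ (c → d))) = F → F = T
(¬(c → ¬(((c → d) ↔ c) ↔ c)) → ((d ↔ ((c → d) ↔ c)) ↔ (d ∧ (c → d)))) ∨ d = T ∨ F = T
d → ((¬(c → ¬(((c → d) ↔ c) ↔ c)) → ((d ↔ ((c → d) ↔ c)) ↔ (d ∧ (c → d)))) ∨ d) = F → T = T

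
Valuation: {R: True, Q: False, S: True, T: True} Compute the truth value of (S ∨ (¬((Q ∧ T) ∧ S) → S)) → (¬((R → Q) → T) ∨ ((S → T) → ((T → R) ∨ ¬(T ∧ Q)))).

True

Substituting R=True, Q=False, S=True, T=True:
Q ∧ T = False ∧ True = False
(Q ∧ T) ∧ S = False ∧ True = False
¬((Q ∧ T) ∧ S) = ¬False = True
¬((Q ∧ T) ∧ S) → S = True → True = True
S ∨ (¬((Q ∧ T) ∧ S) → S) = True ∨ True = True
R → Q = True → False = False
(R → Q) → T = False → True = True
¬((R → Q) → T) = ¬True = False
S → T = True → True = True
T → R = True → True = True
T ∧ Q = True ∧ False = False
¬(T ∧ Q) = ¬False = True
(T → R) ∨ ¬(T ∧ Q) = True ∨ True = True
(S → T) → ((T → R) ∨ ¬(T ∧ Q)) = True → True = True
¬((R → Q) → T) ∨ ((S → T) → ((T → R) ∨ ¬(T ∧ Q))) = False ∨ True = True
(S ∨ (¬((Q ∧ T) ∧ S) → S)) → (¬((R → Q) → T) ∨ ((S → T) → ((T → R) ∨ ¬(T ∧ Q)))) = True → True = True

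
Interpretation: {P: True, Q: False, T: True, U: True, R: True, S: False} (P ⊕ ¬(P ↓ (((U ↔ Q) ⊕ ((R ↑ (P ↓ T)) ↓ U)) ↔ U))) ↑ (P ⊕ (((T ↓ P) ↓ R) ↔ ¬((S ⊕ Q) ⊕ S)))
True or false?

Substituting P=True, Q=False, T=True, U=True, R=True, S=False:
U ↔ Q = True ↔ False = False
P ↓ T = True ↓ True = False
R ↑ (P ↓ T) = True ↑ False = True
(R ↑ (P ↓ T)) ↓ U = True ↓ True = False
(U ↔ Q) ⊕ ((R ↑ (P ↓ T)) ↓ U) = False ⊕ False = False
((U ↔ Q) ⊕ ((R ↑ (P ↓ T)) ↓ U)) ↔ U = False ↔ True = False
P ↓ (((U ↔ Q) ⊕ ((R ↑ (P ↓ T)) ↓ U)) ↔ U) = True ↓ False = False
¬(P ↓ (((U ↔ Q) ⊕ ((R ↑ (P ↓ T)) ↓ U)) ↔ U)) = ¬False = True
P ⊕ ¬(P ↓ (((U ↔ Q) ⊕ ((R ↑ (P ↓ T)) ↓ U)) ↔ U)) = True ⊕ True = False
T ↓ P = True ↓ True = False
(T ↓ P) ↓ R = False ↓ True = False
S ⊕ Q = False ⊕ False = False
(S ⊕ Q) ⊕ S = False ⊕ False = False
¬((S ⊕ Q) ⊕ S) = ¬False = True
((T ↓ P) ↓ R) ↔ ¬((S ⊕ Q) ⊕ S) = False ↔ True = False
P ⊕ (((T ↓ P) ↓ R) ↔ ¬((S ⊕ Q) ⊕ S)) = True ⊕ False = True
(P ⊕ ¬(P ↓ (((U ↔ Q) ⊕ ((R ↑ (P ↓ T)) ↓ U)) ↔ U))) ↑ (P ⊕ (((T ↓ P) ↓ R) ↔ ¬((S ⊕ Q) ⊕ S))) = False ↑ True = True

True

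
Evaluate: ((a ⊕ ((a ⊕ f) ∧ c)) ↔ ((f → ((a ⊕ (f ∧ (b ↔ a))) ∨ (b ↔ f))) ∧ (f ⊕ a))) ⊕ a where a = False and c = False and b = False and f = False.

True

Substituting a=False, c=False, b=False, f=False:
a ⊕ f = False ⊕ False = False
(a ⊕ f) ∧ c = False ∧ False = False
a ⊕ ((a ⊕ f) ∧ c) = False ⊕ False = False
b ↔ a = False ↔ False = True
f ∧ (b ↔ a) = False ∧ True = False
a ⊕ (f ∧ (b ↔ a)) = False ⊕ False = False
b ↔ f = False ↔ False = True
(a ⊕ (f ∧ (b ↔ a))) ∨ (b ↔ f) = False ∨ True = True
f → ((a ⊕ (f ∧ (b ↔ a))) ∨ (b ↔ f)) = False → True = True
f ⊕ a = False ⊕ False = False
(f → ((a ⊕ (f ∧ (b ↔ a))) ∨ (b ↔ f))) ∧ (f ⊕ a) = True ∧ False = False
(a ⊕ ((a ⊕ f) ∧ c)) ↔ ((f → ((a ⊕ (f ∧ (b ↔ a))) ∨ (b ↔ f))) ∧ (f ⊕ a)) = False ↔ False = True
((a ⊕ ((a ⊕ f) ∧ c)) ↔ ((f → ((a ⊕ (f ∧ (b ↔ a))) ∨ (b ↔ f))) ∧ (f ⊕ a))) ⊕ a = True ⊕ False = True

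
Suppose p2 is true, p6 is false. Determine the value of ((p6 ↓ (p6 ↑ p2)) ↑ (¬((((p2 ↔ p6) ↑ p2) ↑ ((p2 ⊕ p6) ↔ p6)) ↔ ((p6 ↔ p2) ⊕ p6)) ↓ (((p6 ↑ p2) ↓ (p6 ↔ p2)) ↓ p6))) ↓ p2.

p6 ↑ p2 = False ↑ True = True
p6 ↓ (p6 ↑ p2) = False ↓ True = False
p2 ↔ p6 = True ↔ False = False
(p2 ↔ p6) ↑ p2 = False ↑ True = True
p2 ⊕ p6 = True ⊕ False = True
(p2 ⊕ p6) ↔ p6 = True ↔ False = False
((p2 ↔ p6) ↑ p2) ↑ ((p2 ⊕ p6) ↔ p6) = True ↑ False = True
p6 ↔ p2 = False ↔ True = False
(p6 ↔ p2) ⊕ p6 = False ⊕ False = False
(((p2 ↔ p6) ↑ p2) ↑ ((p2 ⊕ p6) ↔ p6)) ↔ ((p6 ↔ p2) ⊕ p6) = True ↔ False = False
¬((((p2 ↔ p6) ↑ p2) ↑ ((p2 ⊕ p6) ↔ p6)) ↔ ((p6 ↔ p2) ⊕ p6)) = ¬False = True
p6 ↑ p2 = False ↑ True = True
p6 ↔ p2 = False ↔ True = False
(p6 ↑ p2) ↓ (p6 ↔ p2) = True ↓ False = False
((p6 ↑ p2) ↓ (p6 ↔ p2)) ↓ p6 = False ↓ False = True
¬((((p2 ↔ p6) ↑ p2) ↑ ((p2 ⊕ p6) ↔ p6)) ↔ ((p6 ↔ p2) ⊕ p6)) ↓ (((p6 ↑ p2) ↓ (p6 ↔ p2)) ↓ p6) = True ↓ True = False
(p6 ↓ (p6 ↑ p2)) ↑ (¬((((p2 ↔ p6) ↑ p2) ↑ ((p2 ⊕ p6) ↔ p6)) ↔ ((p6 ↔ p2) ⊕ p6)) ↓ (((p6 ↑ p2) ↓ (p6 ↔ p2)) ↓ p6)) = False ↑ False = True
((p6 ↓ (p6 ↑ p2)) ↑ (¬((((p2 ↔ p6) ↑ p2) ↑ ((p2 ⊕ p6) ↔ p6)) ↔ ((p6 ↔ p2) ⊕ p6)) ↓ (((p6 ↑ p2) ↓ (p6 ↔ p2)) ↓ p6))) ↓ p2 = True ↓ True = False

False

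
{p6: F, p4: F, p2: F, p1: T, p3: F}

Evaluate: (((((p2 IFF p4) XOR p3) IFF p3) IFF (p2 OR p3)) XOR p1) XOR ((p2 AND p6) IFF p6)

T

p2 IFF p4 = F IFF F = T
(p2 IFF p4) XOR p3 = T XOR F = T
((p2 IFF p4) XOR p3) IFF p3 = T IFF F = F
p2 OR p3 = F OR F = F
(((p2 IFF p4) XOR p3) IFF p3) IFF (p2 OR p3) = F IFF F = T
((((p2 IFF p4) XOR p3) IFF p3) IFF (p2 OR p3)) XOR p1 = T XOR T = F
p2 AND p6 = F AND F = F
(p2 AND p6) IFF p6 = F IFF F = T
(((((p2 IFF p4) XOR p3) IFF p3) IFF (p2 OR p3)) XOR p1) XOR ((p2 AND p6) IFF p6) = F XOR T = T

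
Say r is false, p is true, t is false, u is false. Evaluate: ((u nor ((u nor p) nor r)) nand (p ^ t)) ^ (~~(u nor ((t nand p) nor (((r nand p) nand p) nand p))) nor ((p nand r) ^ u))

u nor p = False nor True = False
(u nor p) nor r = False nor False = True
u nor ((u nor p) nor r) = False nor True = False
p ^ t = True ^ False = True
(u nor ((u nor p) nor r)) nand (p ^ t) = False nand True = True
t nand p = False nand True = True
r nand p = False nand True = True
(r nand p) nand p = True nand True = False
((r nand p) nand p) nand p = False nand True = True
(t nand p) nor (((r nand p) nand p) nand p) = True nor True = False
u nor ((t nand p) nor (((r nand p) nand p) nand p)) = False nor False = True
~(u nor ((t nand p) nor (((r nand p) nand p) nand p))) = ~True = False
~~(u nor ((t nand p) nor (((r nand p) nand p) nand p))) = ~False = True
p nand r = True nand False = True
(p nand r) ^ u = True ^ False = True
~~(u nor ((t nand p) nor (((r nand p) nand p) nand p))) nor ((p nand r) ^ u) = True nor True = False
((u nor ((u nor p) nor r)) nand (p ^ t)) ^ (~~(u nor ((t nand p) nor (((r nand p) nand p) nand p))) nor ((p nand r) ^ u)) = True ^ False = True

True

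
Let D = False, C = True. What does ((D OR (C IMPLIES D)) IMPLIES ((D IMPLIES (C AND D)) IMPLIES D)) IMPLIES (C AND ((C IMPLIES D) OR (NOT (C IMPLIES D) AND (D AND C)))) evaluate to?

False

C IMPLIES D = True IMPLIES False = False
D OR (C IMPLIES D) = False OR False = False
C AND D = True AND False = False
D IMPLIES (C AND D) = False IMPLIES False = True
(D IMPLIES (C AND D)) IMPLIES D = True IMPLIES False = False
(D OR (C IMPLIES D)) IMPLIES ((D IMPLIES (C AND D)) IMPLIES D) = False IMPLIES False = True
C IMPLIES D = True IMPLIES False = False
C IMPLIES D = True IMPLIES False = False
NOT (C IMPLIES D) = NOT False = True
D AND C = False AND True = False
NOT (C IMPLIES D) AND (D AND C) = True AND False = False
(C IMPLIES D) OR (NOT (C IMPLIES D) AND (D AND C)) = False OR False = False
C AND ((C IMPLIES D) OR (NOT (C IMPLIES D) AND (D AND C))) = True AND False = False
((D OR (C IMPLIES D)) IMPLIES ((D IMPLIES (C AND D)) IMPLIES D)) IMPLIES (C AND ((C IMPLIES D) OR (NOT (C IMPLIES D) AND (D AND C)))) = True IMPLIES False = False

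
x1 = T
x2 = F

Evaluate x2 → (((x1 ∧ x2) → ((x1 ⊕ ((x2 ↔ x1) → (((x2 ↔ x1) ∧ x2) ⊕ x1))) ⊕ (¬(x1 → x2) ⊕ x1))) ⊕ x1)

x1 ∧ x2 = T ∧ F = F
x2 ↔ x1 = F ↔ T = F
x2 ↔ x1 = F ↔ T = F
(x2 ↔ x1) ∧ x2 = F ∧ F = F
((x2 ↔ x1) ∧ x2) ⊕ x1 = F ⊕ T = T
(x2 ↔ x1) → (((x2 ↔ x1) ∧ x2) ⊕ x1) = F → T = T
x1 ⊕ ((x2 ↔ x1) → (((x2 ↔ x1) ∧ x2) ⊕ x1)) = T ⊕ T = F
x1 → x2 = T → F = F
¬(x1 → x2) = ¬F = T
¬(x1 → x2) ⊕ x1 = T ⊕ T = F
(x1 ⊕ ((x2 ↔ x1) → (((x2 ↔ x1) ∧ x2) ⊕ x1))) ⊕ (¬(x1 → x2) ⊕ x1) = F ⊕ F = F
(x1 ∧ x2) → ((x1 ⊕ ((x2 ↔ x1) → (((x2 ↔ x1) ∧ x2) ⊕ x1))) ⊕ (¬(x1 → x2) ⊕ x1)) = F → F = T
((x1 ∧ x2) → ((x1 ⊕ ((x2 ↔ x1) → (((x2 ↔ x1) ∧ x2) ⊕ x1))) ⊕ (¬(x1 → x2) ⊕ x1))) ⊕ x1 = T ⊕ T = F
x2 → (((x1 ∧ x2) → ((x1 ⊕ ((x2 ↔ x1) → (((x2 ↔ x1) ∧ x2) ⊕ x1))) ⊕ (¬(x1 → x2) ⊕ x1))) ⊕ x1) = F → F = T

T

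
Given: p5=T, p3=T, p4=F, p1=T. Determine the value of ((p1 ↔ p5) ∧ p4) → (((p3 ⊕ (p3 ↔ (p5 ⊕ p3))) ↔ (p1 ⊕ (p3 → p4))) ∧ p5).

T

p1 ↔ p5 = T ↔ T = T
(p1 ↔ p5) ∧ p4 = T ∧ F = F
p5 ⊕ p3 = T ⊕ T = F
p3 ↔ (p5 ⊕ p3) = T ↔ F = F
p3 ⊕ (p3 ↔ (p5 ⊕ p3)) = T ⊕ F = T
p3 → p4 = T → F = F
p1 ⊕ (p3 → p4) = T ⊕ F = T
(p3 ⊕ (p3 ↔ (p5 ⊕ p3))) ↔ (p1 ⊕ (p3 → p4)) = T ↔ T = T
((p3 ⊕ (p3 ↔ (p5 ⊕ p3))) ↔ (p1 ⊕ (p3 → p4))) ∧ p5 = T ∧ T = T
((p1 ↔ p5) ∧ p4) → (((p3 ⊕ (p3 ↔ (p5 ⊕ p3))) ↔ (p1 ⊕ (p3 → p4))) ∧ p5) = F → T = T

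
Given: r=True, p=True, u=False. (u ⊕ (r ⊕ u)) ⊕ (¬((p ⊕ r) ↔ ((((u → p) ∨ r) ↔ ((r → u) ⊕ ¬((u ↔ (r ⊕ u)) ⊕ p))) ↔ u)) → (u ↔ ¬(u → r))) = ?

r ⊕ u = True ⊕ False = True
u ⊕ (r ⊕ u) = False ⊕ True = True
p ⊕ r = True ⊕ True = False
u → p = False → True = True
(u → p) ∨ r = True ∨ True = True
r → u = True → False = False
r ⊕ u = True ⊕ False = True
u ↔ (r ⊕ u) = False ↔ True = False
(u ↔ (r ⊕ u)) ⊕ p = False ⊕ True = True
¬((u ↔ (r ⊕ u)) ⊕ p) = ¬True = False
(r → u) ⊕ ¬((u ↔ (r ⊕ u)) ⊕ p) = False ⊕ False = False
((u → p) ∨ r) ↔ ((r → u) ⊕ ¬((u ↔ (r ⊕ u)) ⊕ p)) = True ↔ False = False
(((u → p) ∨ r) ↔ ((r → u) ⊕ ¬((u ↔ (r ⊕ u)) ⊕ p))) ↔ u = False ↔ False = True
(p ⊕ r) ↔ ((((u → p) ∨ r) ↔ ((r → u) ⊕ ¬((u ↔ (r ⊕ u)) ⊕ p))) ↔ u) = False ↔ True = False
¬((p ⊕ r) ↔ ((((u → p) ∨ r) ↔ ((r → u) ⊕ ¬((u ↔ (r ⊕ u)) ⊕ p))) ↔ u)) = ¬False = True
u → r = False → True = True
¬(u → r) = ¬True = False
u ↔ ¬(u → r) = False ↔ False = True
¬((p ⊕ r) ↔ ((((u → p) ∨ r) ↔ ((r → u) ⊕ ¬((u ↔ (r ⊕ u)) ⊕ p))) ↔ u)) → (u ↔ ¬(u → r)) = True → True = True
(u ⊕ (r ⊕ u)) ⊕ (¬((p ⊕ r) ↔ ((((u → p) ∨ r) ↔ ((r → u) ⊕ ¬((u ↔ (r ⊕ u)) ⊕ p))) ↔ u)) → (u ↔ ¬(u → r))) = True ⊕ True = False

False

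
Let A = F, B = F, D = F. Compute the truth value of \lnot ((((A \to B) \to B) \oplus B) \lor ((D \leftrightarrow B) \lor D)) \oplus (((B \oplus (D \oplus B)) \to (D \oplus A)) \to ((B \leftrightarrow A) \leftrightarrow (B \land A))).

Substituting A=F, B=F, D=F:
A \to B = F \to F = T
(A \to B) \to B = T \to F = F
((A \to B) \to B) \oplus B = F \oplus F = F
D \leftrightarrow B = F \leftrightarrow F = T
(D \leftrightarrow B) \lor D = T \lor F = T
(((A \to B) \to B) \oplus B) \lor ((D \leftrightarrow B) \lor D) = F \lor T = T
\lnot ((((A \to B) \to B) \oplus B) \lor ((D \leftrightarrow B) \lor D)) = \lnot T = F
D \oplus B = F \oplus F = F
B \oplus (D \oplus B) = F \oplus F = F
D \oplus A = F \oplus F = F
(B \oplus (D \oplus B)) \to (D \oplus A) = F \to F = T
B \leftrightarrow A = F \leftrightarrow F = T
B \land A = F \land F = F
(B \leftrightarrow A) \leftrightarrow (B \land A) = T \leftrightarrow F = F
((B \oplus (D \oplus B)) \to (D \oplus A)) \to ((B \leftrightarrow A) \leftrightarrow (B \land A)) = T \to F = F
\lnot ((((A \to B) \to B) \oplus B) \lor ((D \leftrightarrow B) \lor D)) \oplus (((B \oplus (D \oplus B)) \to (D \oplus A)) \to ((B \leftrightarrow A) \leftrightarrow (B \land A))) = F \oplus F = F

F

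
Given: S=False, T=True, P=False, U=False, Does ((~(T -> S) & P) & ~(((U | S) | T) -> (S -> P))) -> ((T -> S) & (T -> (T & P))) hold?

True

Substituting S=False, T=True, P=False, U=False:
T -> S = True -> False = False
~(T -> S) = ~False = True
~(T -> S) & P = True & False = False
U | S = False | False = False
(U | S) | T = False | True = True
S -> P = False -> False = True
((U | S) | T) -> (S -> P) = True -> True = True
~(((U | S) | T) -> (S -> P)) = ~True = False
(~(T -> S) & P) & ~(((U | S) | T) -> (S -> P)) = False & False = False
T -> S = True -> False = False
T & P = True & False = False
T -> (T & P) = True -> False = False
(T -> S) & (T -> (T & P)) = False & False = False
((~(T -> S) & P) & ~(((U | S) | T) -> (S -> P))) -> ((T -> S) & (T -> (T & P))) = False -> False = True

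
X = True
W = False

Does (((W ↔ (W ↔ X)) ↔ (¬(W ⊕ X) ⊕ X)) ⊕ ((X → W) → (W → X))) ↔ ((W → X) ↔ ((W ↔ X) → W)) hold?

Substituting X=True, W=False:
W ↔ X = False ↔ True = False
W ↔ (W ↔ X) = False ↔ False = True
W ⊕ X = False ⊕ True = True
¬(W ⊕ X) = ¬True = False
¬(W ⊕ X) ⊕ X = False ⊕ True = True
(W ↔ (W ↔ X)) ↔ (¬(W ⊕ X) ⊕ X) = True ↔ True = True
X → W = True → False = False
W → X = False → True = True
(X → W) → (W → X) = False → True = True
((W ↔ (W ↔ X)) ↔ (¬(W ⊕ X) ⊕ X)) ⊕ ((X → W) → (W → X)) = True ⊕ True = False
W → X = False → True = True
W ↔ X = False ↔ True = False
(W ↔ X) → W = False → False = True
(W → X) ↔ ((W ↔ X) → W) = True ↔ True = True
(((W ↔ (W ↔ X)) ↔ (¬(W ⊕ X) ⊕ X)) ⊕ ((X → W) → (W → X))) ↔ ((W → X) ↔ ((W ↔ X) → W)) = False ↔ True = False

False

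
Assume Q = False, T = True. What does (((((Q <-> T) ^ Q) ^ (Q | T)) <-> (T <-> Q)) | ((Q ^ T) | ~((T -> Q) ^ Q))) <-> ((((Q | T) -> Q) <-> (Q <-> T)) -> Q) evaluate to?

Q <-> T = False <-> True = False
(Q <-> T) ^ Q = False ^ False = False
Q | T = False | True = True
((Q <-> T) ^ Q) ^ (Q | T) = False ^ True = True
T <-> Q = True <-> False = False
(((Q <-> T) ^ Q) ^ (Q | T)) <-> (T <-> Q) = True <-> False = False
Q ^ T = False ^ True = True
T -> Q = True -> False = False
(T -> Q) ^ Q = False ^ False = False
~((T -> Q) ^ Q) = ~False = True
(Q ^ T) | ~((T -> Q) ^ Q) = True | True = True
((((Q <-> T) ^ Q) ^ (Q | T)) <-> (T <-> Q)) | ((Q ^ T) | ~((T -> Q) ^ Q)) = False | True = True
Q | T = False | True = True
(Q | T) -> Q = True -> False = False
Q <-> T = False <-> True = False
((Q | T) -> Q) <-> (Q <-> T) = False <-> False = True
(((Q | T) -> Q) <-> (Q <-> T)) -> Q = True -> False = False
(((((Q <-> T) ^ Q) ^ (Q | T)) <-> (T <-> Q)) | ((Q ^ T) | ~((T -> Q) ^ Q))) <-> ((((Q | T) -> Q) <-> (Q <-> T)) -> Q) = True <-> False = False

False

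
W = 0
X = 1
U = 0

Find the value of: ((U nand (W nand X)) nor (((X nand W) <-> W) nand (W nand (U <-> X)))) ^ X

1

W nand X = 0 nand 1 = 1
U nand (W nand X) = 0 nand 1 = 1
X nand W = 1 nand 0 = 1
(X nand W) <-> W = 1 <-> 0 = 0
U <-> X = 0 <-> 1 = 0
W nand (U <-> X) = 0 nand 0 = 1
((X nand W) <-> W) nand (W nand (U <-> X)) = 0 nand 1 = 1
(U nand (W nand X)) nor (((X nand W) <-> W) nand (W nand (U <-> X))) = 1 nor 1 = 0
((U nand (W nand X)) nor (((X nand W) <-> W) nand (W nand (U <-> X)))) ^ X = 0 ^ 1 = 1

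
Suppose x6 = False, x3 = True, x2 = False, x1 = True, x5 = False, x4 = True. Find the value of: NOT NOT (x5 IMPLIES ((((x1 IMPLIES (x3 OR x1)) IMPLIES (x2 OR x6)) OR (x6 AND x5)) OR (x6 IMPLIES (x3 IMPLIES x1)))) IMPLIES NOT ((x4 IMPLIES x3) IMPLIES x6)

x3 OR x1 = True OR True = True
x1 IMPLIES (x3 OR x1) = True IMPLIES True = True
x2 OR x6 = False OR False = False
(x1 IMPLIES (x3 OR x1)) IMPLIES (x2 OR x6) = True IMPLIES False = False
x6 AND x5 = False AND False = False
((x1 IMPLIES (x3 OR x1)) IMPLIES (x2 OR x6)) OR (x6 AND x5) = False OR False = False
x3 IMPLIES x1 = True IMPLIES True = True
x6 IMPLIES (x3 IMPLIES x1) = False IMPLIES True = True
(((x1 IMPLIES (x3 OR x1)) IMPLIES (x2 OR x6)) OR (x6 AND x5)) OR (x6 IMPLIES (x3 IMPLIES x1)) = False OR True = True
x5 IMPLIES ((((x1 IMPLIES (x3 OR x1)) IMPLIES (x2 OR x6)) OR (x6 AND x5)) OR (x6 IMPLIES (x3 IMPLIES x1))) = False IMPLIES True = True
NOT (x5 IMPLIES ((((x1 IMPLIES (x3 OR x1)) IMPLIES (x2 OR x6)) OR (x6 AND x5)) OR (x6 IMPLIES (x3 IMPLIES x1)))) = NOT True = False
NOT NOT (x5 IMPLIES ((((x1 IMPLIES (x3 OR x1)) IMPLIES (x2 OR x6)) OR (x6 AND x5)) OR (x6 IMPLIES (x3 IMPLIES x1)))) = NOT False = True
x4 IMPLIES x3 = True IMPLIES True = True
(x4 IMPLIES x3) IMPLIES x6 = True IMPLIES False = False
NOT ((x4 IMPLIES x3) IMPLIES x6) = NOT False = True
NOT NOT (x5 IMPLIES ((((x1 IMPLIES (x3 OR x1)) IMPLIES (x2 OR x6)) OR (x6 AND x5)) OR (x6 IMPLIES (x3 IMPLIES x1)))) IMPLIES NOT ((x4 IMPLIES x3) IMPLIES x6) = True IMPLIES True = True

True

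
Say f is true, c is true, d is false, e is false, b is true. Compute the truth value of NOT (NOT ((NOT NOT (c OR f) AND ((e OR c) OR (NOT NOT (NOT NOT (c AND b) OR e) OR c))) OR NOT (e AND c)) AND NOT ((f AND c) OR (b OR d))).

True

c OR f = True OR True = True
NOT (c OR f) = NOT True = False
NOT NOT (c OR f) = NOT False = True
e OR c = False OR True = True
c AND b = True AND True = True
NOT (c AND b) = NOT True = False
NOT NOT (c AND b) = NOT False = True
NOT NOT (c AND b) OR e = True OR False = True
NOT (NOT NOT (c AND b) OR e) = NOT True = False
NOT NOT (NOT NOT (c AND b) OR e) = NOT False = True
NOT NOT (NOT NOT (c AND b) OR e) OR c = True OR True = True
(e OR c) OR (NOT NOT (NOT NOT (c AND b) OR e) OR c) = True OR True = True
NOT NOT (c OR f) AND ((e OR c) OR (NOT NOT (NOT NOT (c AND b) OR e) OR c)) = True AND True = True
e AND c = False AND True = False
NOT (e AND c) = NOT False = True
(NOT NOT (c OR f) AND ((e OR c) OR (NOT NOT (NOT NOT (c AND b) OR e) OR c))) OR NOT (e AND c) = True OR True = True
NOT ((NOT NOT (c OR f) AND ((e OR c) OR (NOT NOT (NOT NOT (c AND b) OR e) OR c))) OR NOT (e AND c)) = NOT True = False
f AND c = True AND True = True
b OR d = True OR False = True
(f AND c) OR (b OR d) = True OR True = True
NOT ((f AND c) OR (b OR d)) = NOT True = False
NOT ((NOT NOT (c OR f) AND ((e OR c) OR (NOT NOT (NOT NOT (c AND b) OR e) OR c))) OR NOT (e AND c)) AND NOT ((f AND c) OR (b OR d)) = False AND False = False
NOT (NOT ((NOT NOT (c OR f) AND ((e OR c) OR (NOT NOT (NOT NOT (c AND b) OR e) OR c))) OR NOT (e AND c)) AND NOT ((f AND c) OR (b OR d))) = NOT False = True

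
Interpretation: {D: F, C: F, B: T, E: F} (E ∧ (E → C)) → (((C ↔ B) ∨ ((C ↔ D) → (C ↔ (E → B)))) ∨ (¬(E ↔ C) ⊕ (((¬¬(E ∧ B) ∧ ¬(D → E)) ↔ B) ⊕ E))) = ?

T

Substituting D=F, C=F, B=T, E=F:
E → C = F → F = T
E ∧ (E → C) = F ∧ T = F
C ↔ B = F ↔ T = F
C ↔ D = F ↔ F = T
E → B = F → T = T
C ↔ (E → B) = F ↔ T = F
(C ↔ D) → (C ↔ (E → B)) = T → F = F
(C ↔ B) ∨ ((C ↔ D) → (C ↔ (E → B))) = F ∨ F = F
E ↔ C = F ↔ F = T
¬(E ↔ C) = ¬T = F
E ∧ B = F ∧ T = F
¬(E ∧ B) = ¬F = T
¬¬(E ∧ B) = ¬T = F
D → E = F → F = T
¬(D → E) = ¬T = F
¬¬(E ∧ B) ∧ ¬(D → E) = F ∧ F = F
(¬¬(E ∧ B) ∧ ¬(D → E)) ↔ B = F ↔ T = F
((¬¬(E ∧ B) ∧ ¬(D → E)) ↔ B) ⊕ E = F ⊕ F = F
¬(E ↔ C) ⊕ (((¬¬(E ∧ B) ∧ ¬(D → E)) ↔ B) ⊕ E) = F ⊕ F = F
((C ↔ B) ∨ ((C ↔ D) → (C ↔ (E → B)))) ∨ (¬(E ↔ C) ⊕ (((¬¬(E ∧ B) ∧ ¬(D → E)) ↔ B) ⊕ E)) = F ∨ F = F
(E ∧ (E → C)) → (((C ↔ B) ∨ ((C ↔ D) → (C ↔ (E → B)))) ∨ (¬(E ↔ C) ⊕ (((¬¬(E ∧ B) ∧ ¬(D → E)) ↔ B) ⊕ E))) = F → F = T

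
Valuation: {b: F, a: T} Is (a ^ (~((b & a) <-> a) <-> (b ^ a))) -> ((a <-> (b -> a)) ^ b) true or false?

T

b & a = F & T = F
(b & a) <-> a = F <-> T = F
~((b & a) <-> a) = ~F = T
b ^ a = F ^ T = T
~((b & a) <-> a) <-> (b ^ a) = T <-> T = T
a ^ (~((b & a) <-> a) <-> (b ^ a)) = T ^ T = F
b -> a = F -> T = T
a <-> (b -> a) = T <-> T = T
(a <-> (b -> a)) ^ b = T ^ F = T
(a ^ (~((b & a) <-> a) <-> (b ^ a))) -> ((a <-> (b -> a)) ^ b) = F -> T = T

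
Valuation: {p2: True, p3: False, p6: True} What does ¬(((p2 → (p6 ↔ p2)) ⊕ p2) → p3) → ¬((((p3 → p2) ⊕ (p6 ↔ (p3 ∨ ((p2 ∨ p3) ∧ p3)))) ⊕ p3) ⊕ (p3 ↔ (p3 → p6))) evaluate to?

p6 ↔ p2 = True ↔ True = True
p2 → (p6 ↔ p2) = True → True = True
(p2 → (p6 ↔ p2)) ⊕ p2 = True ⊕ True = False
((p2 → (p6 ↔ p2)) ⊕ p2) → p3 = False → False = True
¬(((p2 → (p6 ↔ p2)) ⊕ p2) → p3) = ¬True = False
p3 → p2 = False → True = True
p2 ∨ p3 = True ∨ False = True
(p2 ∨ p3) ∧ p3 = True ∧ False = False
p3 ∨ ((p2 ∨ p3) ∧ p3) = False ∨ False = False
p6 ↔ (p3 ∨ ((p2 ∨ p3) ∧ p3)) = True ↔ False = False
(p3 → p2) ⊕ (p6 ↔ (p3 ∨ ((p2 ∨ p3) ∧ p3))) = True ⊕ False = True
((p3 → p2) ⊕ (p6 ↔ (p3 ∨ ((p2 ∨ p3) ∧ p3)))) ⊕ p3 = True ⊕ False = True
p3 → p6 = False → True = True
p3 ↔ (p3 → p6) = False ↔ True = False
(((p3 → p2) ⊕ (p6 ↔ (p3 ∨ ((p2 ∨ p3) ∧ p3)))) ⊕ p3) ⊕ (p3 ↔ (p3 → p6)) = True ⊕ False = True
¬((((p3 → p2) ⊕ (p6 ↔ (p3 ∨ ((p2 ∨ p3) ∧ p3)))) ⊕ p3) ⊕ (p3 ↔ (p3 → p6))) = ¬True = False
¬(((p2 → (p6 ↔ p2)) ⊕ p2) → p3) → ¬((((p3 → p2) ⊕ (p6 ↔ (p3 ∨ ((p2 ∨ p3) ∧ p3)))) ⊕ p3) ⊕ (p3 ↔ (p3 → p6))) = False → False = True

True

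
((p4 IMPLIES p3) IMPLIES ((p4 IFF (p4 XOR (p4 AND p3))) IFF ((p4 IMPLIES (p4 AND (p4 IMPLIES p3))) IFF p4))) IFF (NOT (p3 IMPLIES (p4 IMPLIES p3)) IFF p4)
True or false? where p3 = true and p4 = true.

p4 IMPLIES p3 = true IMPLIES true = true
p4 AND p3 = true AND true = true
p4 XOR (p4 AND p3) = true XOR true = false
p4 IFF (p4 XOR (p4 AND p3)) = true IFF false = false
p4 IMPLIES p3 = true IMPLIES true = true
p4 AND (p4 IMPLIES p3) = true AND true = true
p4 IMPLIES (p4 AND (p4 IMPLIES p3)) = true IMPLIES true = true
(p4 IMPLIES (p4 AND (p4 IMPLIES p3))) IFF p4 = true IFF true = true
(p4 IFF (p4 XOR (p4 AND p3))) IFF ((p4 IMPLIES (p4 AND (p4 IMPLIES p3))) IFF p4) = false IFF true = false
(p4 IMPLIES p3) IMPLIES ((p4 IFF (p4 XOR (p4 AND p3))) IFF ((p4 IMPLIES (p4 AND (p4 IMPLIES p3))) IFF p4)) = true IMPLIES false = false
p4 IMPLIES p3 = true IMPLIES true = true
p3 IMPLIES (p4 IMPLIES p3) = true IMPLIES true = true
NOT (p3 IMPLIES (p4 IMPLIES p3)) = NOT true = false
NOT (p3 IMPLIES (p4 IMPLIES p3)) IFF p4 = false IFF true = false
((p4 IMPLIES p3) IMPLIES ((p4 IFF (p4 XOR (p4 AND p3))) IFF ((p4 IMPLIES (p4 AND (p4 IMPLIES p3))) IFF p4))) IFF (NOT (p3 IMPLIES (p4 IMPLIES p3)) IFF p4) = false IFF false = true

true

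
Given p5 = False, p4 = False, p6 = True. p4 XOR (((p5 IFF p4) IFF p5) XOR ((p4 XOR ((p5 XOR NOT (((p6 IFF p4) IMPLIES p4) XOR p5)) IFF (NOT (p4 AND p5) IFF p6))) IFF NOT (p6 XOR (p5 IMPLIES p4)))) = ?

Substituting p5=False, p4=False, p6=True:
p5 IFF p4 = False IFF False = True
(p5 IFF p4) IFF p5 = True IFF False = False
p6 IFF p4 = True IFF False = False
(p6 IFF p4) IMPLIES p4 = False IMPLIES False = True
((p6 IFF p4) IMPLIES p4) XOR p5 = True XOR False = True
NOT (((p6 IFF p4) IMPLIES p4) XOR p5) = NOT True = False
p5 XOR NOT (((p6 IFF p4) IMPLIES p4) XOR p5) = False XOR False = False
p4 AND p5 = False AND False = False
NOT (p4 AND p5) = NOT False = True
NOT (p4 AND p5) IFF p6 = True IFF True = True
(p5 XOR NOT (((p6 IFF p4) IMPLIES p4) XOR p5)) IFF (NOT (p4 AND p5) IFF p6) = False IFF True = False
p4 XOR ((p5 XOR NOT (((p6 IFF p4) IMPLIES p4) XOR p5)) IFF (NOT (p4 AND p5) IFF p6)) = False XOR False = False
p5 IMPLIES p4 = False IMPLIES False = True
p6 XOR (p5 IMPLIES p4) = True XOR True = False
NOT (p6 XOR (p5 IMPLIES p4)) = NOT False = True
(p4 XOR ((p5 XOR NOT (((p6 IFF p4) IMPLIES p4) XOR p5)) IFF (NOT (p4 AND p5) IFF p6))) IFF NOT (p6 XOR (p5 IMPLIES p4)) = False IFF True = False
((p5 IFF p4) IFF p5) XOR ((p4 XOR ((p5 XOR NOT (((p6 IFF p4) IMPLIES p4) XOR p5)) IFF (NOT (p4 AND p5) IFF p6))) IFF NOT (p6 XOR (p5 IMPLIES p4))) = False XOR False = False
p4 XOR (((p5 IFF p4) IFF p5) XOR ((p4 XOR ((p5 XOR NOT (((p6 IFF p4) IMPLIES p4) XOR p5)) IFF (NOT (p4 AND p5) IFF p6))) IFF NOT (p6 XOR (p5 IMPLIES p4)))) = False XOR False = False

False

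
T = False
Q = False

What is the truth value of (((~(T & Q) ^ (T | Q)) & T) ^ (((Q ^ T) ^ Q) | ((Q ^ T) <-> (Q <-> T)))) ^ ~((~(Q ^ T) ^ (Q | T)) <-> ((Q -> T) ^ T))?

False

T & Q = False & False = False
~(T & Q) = ~False = True
T | Q = False | False = False
~(T & Q) ^ (T | Q) = True ^ False = True
(~(T & Q) ^ (T | Q)) & T = True & False = False
Q ^ T = False ^ False = False
(Q ^ T) ^ Q = False ^ False = False
Q ^ T = False ^ False = False
Q <-> T = False <-> False = True
(Q ^ T) <-> (Q <-> T) = False <-> True = False
((Q ^ T) ^ Q) | ((Q ^ T) <-> (Q <-> T)) = False | False = False
((~(T & Q) ^ (T | Q)) & T) ^ (((Q ^ T) ^ Q) | ((Q ^ T) <-> (Q <-> T))) = False ^ False = False
Q ^ T = False ^ False = False
~(Q ^ T) = ~False = True
Q | T = False | False = False
~(Q ^ T) ^ (Q | T) = True ^ False = True
Q -> T = False -> False = True
(Q -> T) ^ T = True ^ False = True
(~(Q ^ T) ^ (Q | T)) <-> ((Q -> T) ^ T) = True <-> True = True
~((~(Q ^ T) ^ (Q | T)) <-> ((Q -> T) ^ T)) = ~True = False
(((~(T & Q) ^ (T | Q)) & T) ^ (((Q ^ T) ^ Q) | ((Q ^ T) <-> (Q <-> T)))) ^ ~((~(Q ^ T) ^ (Q | T)) <-> ((Q -> T) ^ T)) = False ^ False = False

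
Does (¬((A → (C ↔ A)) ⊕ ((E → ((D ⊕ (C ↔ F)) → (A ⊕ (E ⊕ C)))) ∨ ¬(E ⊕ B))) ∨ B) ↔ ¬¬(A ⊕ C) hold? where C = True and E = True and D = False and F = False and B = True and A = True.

Substituting C=True, E=True, D=False, F=False, B=True, A=True:
C ↔ A = True ↔ True = True
A → (C ↔ A) = True → True = True
C ↔ F = True ↔ False = False
D ⊕ (C ↔ F) = False ⊕ False = False
E ⊕ C = True ⊕ True = False
A ⊕ (E ⊕ C) = True ⊕ False = True
(D ⊕ (C ↔ F)) → (A ⊕ (E ⊕ C)) = False → True = True
E → ((D ⊕ (C ↔ F)) → (A ⊕ (E ⊕ C))) = True → True = True
E ⊕ B = True ⊕ True = False
¬(E ⊕ B) = ¬False = True
(E → ((D ⊕ (C ↔ F)) → (A ⊕ (E ⊕ C)))) ∨ ¬(E ⊕ B) = True ∨ True = True
(A → (C ↔ A)) ⊕ ((E → ((D ⊕ (C ↔ F)) → (A ⊕ (E ⊕ C)))) ∨ ¬(E ⊕ B)) = True ⊕ True = False
¬((A → (C ↔ A)) ⊕ ((E → ((D ⊕ (C ↔ F)) → (A ⊕ (E ⊕ C)))) ∨ ¬(E ⊕ B))) = ¬False = True
¬((A → (C ↔ A)) ⊕ ((E → ((D ⊕ (C ↔ F)) → (A ⊕ (E ⊕ C)))) ∨ ¬(E ⊕ B))) ∨ B = True ∨ True = True
A ⊕ C = True ⊕ True = False
¬(A ⊕ C) = ¬False = True
¬¬(A ⊕ C) = ¬True = False
(¬((A → (C ↔ A)) ⊕ ((E → ((D ⊕ (C ↔ F)) → (A ⊕ (E ⊕ C)))) ∨ ¬(E ⊕ B))) ∨ B) ↔ ¬¬(A ⊕ C) = True ↔ False = False

False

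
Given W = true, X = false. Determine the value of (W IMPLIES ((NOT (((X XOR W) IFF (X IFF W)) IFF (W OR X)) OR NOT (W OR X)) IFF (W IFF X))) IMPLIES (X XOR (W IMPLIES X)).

true

Substituting W=true, X=false:
X XOR W = false XOR true = true
X IFF W = false IFF true = false
(X XOR W) IFF (X IFF W) = true IFF false = false
W OR X = true OR false = true
((X XOR W) IFF (X IFF W)) IFF (W OR X) = false IFF true = false
NOT (((X XOR W) IFF (X IFF W)) IFF (W OR X)) = NOT false = true
W OR X = true OR false = true
NOT (W OR X) = NOT true = false
NOT (((X XOR W) IFF (X IFF W)) IFF (W OR X)) OR NOT (W OR X) = true OR false = true
W IFF X = true IFF false = false
(NOT (((X XOR W) IFF (X IFF W)) IFF (W OR X)) OR NOT (W OR X)) IFF (W IFF X) = true IFF false = false
W IMPLIES ((NOT (((X XOR W) IFF (X IFF W)) IFF (W OR X)) OR NOT (W OR X)) IFF (W IFF X)) = true IMPLIES false = false
W IMPLIES X = true IMPLIES false = false
X XOR (W IMPLIES X) = false XOR false = false
(W IMPLIES ((NOT (((X XOR W) IFF (X IFF W)) IFF (W OR X)) OR NOT (W OR X)) IFF (W IFF X))) IMPLIES (X XOR (W IMPLIES X)) = false IMPLIES false = true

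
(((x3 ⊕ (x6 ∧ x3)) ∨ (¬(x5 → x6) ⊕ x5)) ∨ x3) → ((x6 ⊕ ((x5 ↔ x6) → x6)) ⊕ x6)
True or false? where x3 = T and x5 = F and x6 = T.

x6 ∧ x3 = T ∧ T = T
x3 ⊕ (x6 ∧ x3) = T ⊕ T = F
x5 → x6 = F → T = T
¬(x5 → x6) = ¬T = F
¬(x5 → x6) ⊕ x5 = F ⊕ F = F
(x3 ⊕ (x6 ∧ x3)) ∨ (¬(x5 → x6) ⊕ x5) = F ∨ F = F
((x3 ⊕ (x6 ∧ x3)) ∨ (¬(x5 → x6) ⊕ x5)) ∨ x3 = F ∨ T = T
x5 ↔ x6 = F ↔ T = F
(x5 ↔ x6) → x6 = F → T = T
x6 ⊕ ((x5 ↔ x6) → x6) = T ⊕ T = F
(x6 ⊕ ((x5 ↔ x6) → x6)) ⊕ x6 = F ⊕ T = T
(((x3 ⊕ (x6 ∧ x3)) ∨ (¬(x5 → x6) ⊕ x5)) ∨ x3) → ((x6 ⊕ ((x5 ↔ x6) → x6)) ⊕ x6) = T → T = T

T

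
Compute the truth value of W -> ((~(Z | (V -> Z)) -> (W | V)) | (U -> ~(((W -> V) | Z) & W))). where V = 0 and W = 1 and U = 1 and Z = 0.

Substituting V=0, W=1, U=1, Z=0:
V -> Z = 0 -> 0 = 1
Z | (V -> Z) = 0 | 1 = 1
~(Z | (V -> Z)) = ~1 = 0
W | V = 1 | 0 = 1
~(Z | (V -> Z)) -> (W | V) = 0 -> 1 = 1
W -> V = 1 -> 0 = 0
(W -> V) | Z = 0 | 0 = 0
((W -> V) | Z) & W = 0 & 1 = 0
~(((W -> V) | Z) & W) = ~0 = 1
U -> ~(((W -> V) | Z) & W) = 1 -> 1 = 1
(~(Z | (V -> Z)) -> (W | V)) | (U -> ~(((W -> V) | Z) & W)) = 1 | 1 = 1
W -> ((~(Z | (V -> Z)) -> (W | V)) | (U -> ~(((W -> V) | Z) & W))) = 1 -> 1 = 1

1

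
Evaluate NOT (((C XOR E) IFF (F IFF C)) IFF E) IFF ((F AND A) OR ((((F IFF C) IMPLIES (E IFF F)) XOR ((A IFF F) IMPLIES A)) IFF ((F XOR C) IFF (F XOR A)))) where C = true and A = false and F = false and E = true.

true

C XOR E = true XOR true = false
F IFF C = false IFF true = false
(C XOR E) IFF (F IFF C) = false IFF false = true
((C XOR E) IFF (F IFF C)) IFF E = true IFF true = true
NOT (((C XOR E) IFF (F IFF C)) IFF E) = NOT true = false
F AND A = false AND false = false
F IFF C = false IFF true = false
E IFF F = true IFF false = false
(F IFF C) IMPLIES (E IFF F) = false IMPLIES false = true
A IFF F = false IFF false = true
(A IFF F) IMPLIES A = true IMPLIES false = false
((F IFF C) IMPLIES (E IFF F)) XOR ((A IFF F) IMPLIES A) = true XOR false = true
F XOR C = false XOR true = true
F XOR A = false XOR false = false
(F XOR C) IFF (F XOR A) = true IFF false = false
(((F IFF C) IMPLIES (E IFF F)) XOR ((A IFF F) IMPLIES A)) IFF ((F XOR C) IFF (F XOR A)) = true IFF false = false
(F AND A) OR ((((F IFF C) IMPLIES (E IFF F)) XOR ((A IFF F) IMPLIES A)) IFF ((F XOR C) IFF (F XOR A))) = false OR false = false
NOT (((C XOR E) IFF (F IFF C)) IFF E) IFF ((F AND A) OR ((((F IFF C) IMPLIES (E IFF F)) XOR ((A IFF F) IMPLIES A)) IFF ((F XOR C) IFF (F XOR A)))) = false IFF false = true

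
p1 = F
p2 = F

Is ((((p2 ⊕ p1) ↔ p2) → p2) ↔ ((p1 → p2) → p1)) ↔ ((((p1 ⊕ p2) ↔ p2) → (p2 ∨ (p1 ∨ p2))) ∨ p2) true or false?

p2 ⊕ p1 = F ⊕ F = F
(p2 ⊕ p1) ↔ p2 = F ↔ F = T
((p2 ⊕ p1) ↔ p2) → p2 = T → F = F
p1 → p2 = F → F = T
(p1 → p2) → p1 = T → F = F
(((p2 ⊕ p1) ↔ p2) → p2) ↔ ((p1 → p2) → p1) = F ↔ F = T
p1 ⊕ p2 = F ⊕ F = F
(p1 ⊕ p2) ↔ p2 = F ↔ F = T
p1 ∨ p2 = F ∨ F = F
p2 ∨ (p1 ∨ p2) = F ∨ F = F
((p1 ⊕ p2) ↔ p2) → (p2 ∨ (p1 ∨ p2)) = T → F = F
(((p1 ⊕ p2) ↔ p2) → (p2 ∨ (p1 ∨ p2))) ∨ p2 = F ∨ F = F
((((p2 ⊕ p1) ↔ p2) → p2) ↔ ((p1 → p2) → p1)) ↔ ((((p1 ⊕ p2) ↔ p2) → (p2 ∨ (p1 ∨ p2))) ∨ p2) = T ↔ F = F

F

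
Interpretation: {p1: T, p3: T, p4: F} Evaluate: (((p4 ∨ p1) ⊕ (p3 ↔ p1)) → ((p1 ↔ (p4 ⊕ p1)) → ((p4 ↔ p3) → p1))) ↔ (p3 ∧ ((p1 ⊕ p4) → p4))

F

Substituting p1=T, p3=T, p4=F:
p4 ∨ p1 = F ∨ T = T
p3 ↔ p1 = T ↔ T = T
(p4 ∨ p1) ⊕ (p3 ↔ p1) = T ⊕ T = F
p4 ⊕ p1 = F ⊕ T = T
p1 ↔ (p4 ⊕ p1) = T ↔ T = T
p4 ↔ p3 = F ↔ T = F
(p4 ↔ p3) → p1 = F → T = T
(p1 ↔ (p4 ⊕ p1)) → ((p4 ↔ p3) → p1) = T → T = T
((p4 ∨ p1) ⊕ (p3 ↔ p1)) → ((p1 ↔ (p4 ⊕ p1)) → ((p4 ↔ p3) → p1)) = F → T = T
p1 ⊕ p4 = T ⊕ F = T
(p1 ⊕ p4) → p4 = T → F = F
p3 ∧ ((p1 ⊕ p4) → p4) = T ∧ F = F
(((p4 ∨ p1) ⊕ (p3 ↔ p1)) → ((p1 ↔ (p4 ⊕ p1)) → ((p4 ↔ p3) → p1))) ↔ (p3 ∧ ((p1 ⊕ p4) → p4)) = T ↔ F = F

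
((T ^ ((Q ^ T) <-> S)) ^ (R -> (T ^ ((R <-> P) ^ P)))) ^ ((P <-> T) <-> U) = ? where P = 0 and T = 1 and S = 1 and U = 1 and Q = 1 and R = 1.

Q ^ T = 1 ^ 1 = 0
(Q ^ T) <-> S = 0 <-> 1 = 0
T ^ ((Q ^ T) <-> S) = 1 ^ 0 = 1
R <-> P = 1 <-> 0 = 0
(R <-> P) ^ P = 0 ^ 0 = 0
T ^ ((R <-> P) ^ P) = 1 ^ 0 = 1
R -> (T ^ ((R <-> P) ^ P)) = 1 -> 1 = 1
(T ^ ((Q ^ T) <-> S)) ^ (R -> (T ^ ((R <-> P) ^ P))) = 1 ^ 1 = 0
P <-> T = 0 <-> 1 = 0
(P <-> T) <-> U = 0 <-> 1 = 0
((T ^ ((Q ^ T) <-> S)) ^ (R -> (T ^ ((R <-> P) ^ P)))) ^ ((P <-> T) <-> U) = 0 ^ 0 = 0

0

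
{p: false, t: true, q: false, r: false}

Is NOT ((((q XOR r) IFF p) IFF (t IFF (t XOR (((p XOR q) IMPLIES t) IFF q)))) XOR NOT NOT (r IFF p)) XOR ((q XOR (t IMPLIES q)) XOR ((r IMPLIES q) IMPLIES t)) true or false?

false

q XOR r = false XOR false = false
(q XOR r) IFF p = false IFF false = true
p XOR q = false XOR false = false
(p XOR q) IMPLIES t = false IMPLIES true = true
((p XOR q) IMPLIES t) IFF q = true IFF false = false
t XOR (((p XOR q) IMPLIES t) IFF q) = true XOR false = true
t IFF (t XOR (((p XOR q) IMPLIES t) IFF q)) = true IFF true = true
((q XOR r) IFF p) IFF (t IFF (t XOR (((p XOR q) IMPLIES t) IFF q))) = true IFF true = true
r IFF p = false IFF false = true
NOT (r IFF p) = NOT true = false
NOT NOT (r IFF p) = NOT false = true
(((q XOR r) IFF p) IFF (t IFF (t XOR (((p XOR q) IMPLIES t) IFF q)))) XOR NOT NOT (r IFF p) = true XOR true = false
NOT ((((q XOR r) IFF p) IFF (t IFF (t XOR (((p XOR q) IMPLIES t) IFF q)))) XOR NOT NOT (r IFF p)) = NOT false = true
t IMPLIES q = true IMPLIES false = false
q XOR (t IMPLIES q) = false XOR false = false
r IMPLIES q = false IMPLIES false = true
(r IMPLIES q) IMPLIES t = true IMPLIES true = true
(q XOR (t IMPLIES q)) XOR ((r IMPLIES q) IMPLIES t) = false XOR true = true
NOT ((((q XOR r) IFF p) IFF (t IFF (t XOR (((p XOR q) IMPLIES t) IFF q)))) XOR NOT NOT (r IFF p)) XOR ((q XOR (t IMPLIES q)) XOR ((r IMPLIES q) IMPLIES t)) = true XOR true = false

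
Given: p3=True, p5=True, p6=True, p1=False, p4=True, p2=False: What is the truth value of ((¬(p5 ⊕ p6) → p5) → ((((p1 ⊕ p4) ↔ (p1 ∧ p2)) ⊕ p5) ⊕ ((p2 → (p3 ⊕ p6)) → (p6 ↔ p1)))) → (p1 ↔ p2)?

True

p5 ⊕ p6 = True ⊕ True = False
¬(p5 ⊕ p6) = ¬False = True
¬(p5 ⊕ p6) → p5 = True → True = True
p1 ⊕ p4 = False ⊕ True = True
p1 ∧ p2 = False ∧ False = False
(p1 ⊕ p4) ↔ (p1 ∧ p2) = True ↔ False = False
((p1 ⊕ p4) ↔ (p1 ∧ p2)) ⊕ p5 = False ⊕ True = True
p3 ⊕ p6 = True ⊕ True = False
p2 → (p3 ⊕ p6) = False → False = True
p6 ↔ p1 = True ↔ False = False
(p2 → (p3 ⊕ p6)) → (p6 ↔ p1) = True → False = False
(((p1 ⊕ p4) ↔ (p1 ∧ p2)) ⊕ p5) ⊕ ((p2 → (p3 ⊕ p6)) → (p6 ↔ p1)) = True ⊕ False = True
(¬(p5 ⊕ p6) → p5) → ((((p1 ⊕ p4) ↔ (p1 ∧ p2)) ⊕ p5) ⊕ ((p2 → (p3 ⊕ p6)) → (p6 ↔ p1))) = True → True = True
p1 ↔ p2 = False ↔ False = True
((¬(p5 ⊕ p6) → p5) → ((((p1 ⊕ p4) ↔ (p1 ∧ p2)) ⊕ p5) ⊕ ((p2 → (p3 ⊕ p6)) → (p6 ↔ p1)))) → (p1 ↔ p2) = True → True = True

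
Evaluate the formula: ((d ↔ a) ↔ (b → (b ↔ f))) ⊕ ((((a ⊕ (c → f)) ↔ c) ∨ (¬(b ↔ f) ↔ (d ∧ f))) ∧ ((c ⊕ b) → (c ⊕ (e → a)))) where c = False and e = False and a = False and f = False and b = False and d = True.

d ↔ a = True ↔ False = False
b ↔ f = False ↔ False = True
b → (b ↔ f) = False → True = True
(d ↔ a) ↔ (b → (b ↔ f)) = False ↔ True = False
c → f = False → False = True
a ⊕ (c → f) = False ⊕ True = True
(a ⊕ (c → f)) ↔ c = True ↔ False = False
b ↔ f = False ↔ False = True
¬(b ↔ f) = ¬True = False
d ∧ f = True ∧ False = False
¬(b ↔ f) ↔ (d ∧ f) = False ↔ False = True
((a ⊕ (c → f)) ↔ c) ∨ (¬(b ↔ f) ↔ (d ∧ f)) = False ∨ True = True
c ⊕ b = False ⊕ False = False
e → a = False → False = True
c ⊕ (e → a) = False ⊕ True = True
(c ⊕ b) → (c ⊕ (e → a)) = False → True = True
(((a ⊕ (c → f)) ↔ c) ∨ (¬(b ↔ f) ↔ (d ∧ f))) ∧ ((c ⊕ b) → (c ⊕ (e → a))) = True ∧ True = True
((d ↔ a) ↔ (b → (b ↔ f))) ⊕ ((((a ⊕ (c → f)) ↔ c) ∨ (¬(b ↔ f) ↔ (d ∧ f))) ∧ ((c ⊕ b) → (c ⊕ (e → a)))) = False ⊕ True = True

True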